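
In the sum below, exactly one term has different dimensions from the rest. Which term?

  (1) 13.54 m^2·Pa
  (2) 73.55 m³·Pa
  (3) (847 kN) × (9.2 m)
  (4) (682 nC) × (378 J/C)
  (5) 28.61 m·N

Reduce each to base SI dimensions:
  (1) Pa·m² = N·m⁻²·m² = kg·m·s⁻²
  (2) Pa·m³ = N·m⁻²·m³ = kg·m²·s⁻²
  (3) [kg·m·s⁻²] · [m] = kg·m²·s⁻²
  (4) [s·A] · [kg·m²·s⁻³·A⁻¹] = kg·m²·s⁻²
  (5) N·m = kg·m·s⁻²·m = kg·m²·s⁻²
All reduce to kg·m²·s⁻² except (1), which is kg·m·s⁻².

(1)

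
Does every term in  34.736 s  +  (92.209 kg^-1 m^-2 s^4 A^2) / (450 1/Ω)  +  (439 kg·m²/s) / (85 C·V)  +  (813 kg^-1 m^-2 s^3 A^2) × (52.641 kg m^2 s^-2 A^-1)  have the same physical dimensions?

No

Reduce each to base SI dimensions:
  34.736 s:  s
  (92.209 kg^-1 m^-2 s^4 A^2) / (450 1/Ω):  [kg⁻¹·m⁻²·s⁴·A²] / [kg⁻¹·m⁻²·s³·A²] = s
  (439 kg·m²/s) / (85 C·V):  [kg·m²·s⁻¹] / [kg·m²·s⁻²] = s
  (813 kg^-1 m^-2 s^3 A^2) × (52.641 kg m^2 s^-2 A^-1):  [kg⁻¹·m⁻²·s³·A²] · [kg·m²·s⁻²·A⁻¹] = s·A
The terms do not share a single dimension (s vs s·A).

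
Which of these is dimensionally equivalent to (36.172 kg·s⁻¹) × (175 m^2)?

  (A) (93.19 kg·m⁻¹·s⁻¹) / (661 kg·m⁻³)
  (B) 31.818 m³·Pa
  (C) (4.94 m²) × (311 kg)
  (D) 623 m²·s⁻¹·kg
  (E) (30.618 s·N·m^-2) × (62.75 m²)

Reference: [kg·s⁻¹] · [m²] = kg·m²·s⁻¹.
Each option:
  (A) [kg·m⁻¹·s⁻¹] / [kg·m⁻³] = m²·s⁻¹
  (B) Pa·m³ = N·m⁻²·m³ = kg·m²·s⁻²
  (C) [m²] · [kg] = kg·m²
  (D) kg·m²·s⁻¹  ← same
  (E) [kg·m⁻¹·s⁻¹] · [m²] = kg·m·s⁻¹
Only (D) matches kg·m²·s⁻¹.

(D)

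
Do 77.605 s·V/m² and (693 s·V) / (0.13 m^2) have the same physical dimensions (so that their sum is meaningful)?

Yes

In SI base units:
  77.605 s·V/m²:  V·s·m⁻² = J·C⁻¹·s·m⁻² = kg·s⁻²·A⁻¹
  (693 s·V) / (0.13 m^2):  [kg·m²·s⁻²·A⁻¹] / [m²] = kg·s⁻²·A⁻¹
Both are kg·s⁻²·A⁻¹, so they have the same dimensions and can be added.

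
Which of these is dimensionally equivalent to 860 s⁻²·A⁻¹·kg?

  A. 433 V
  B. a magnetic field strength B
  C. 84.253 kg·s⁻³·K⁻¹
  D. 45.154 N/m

Reference: kg·s⁻²·A⁻¹.
Each option:
  A. V = J·C⁻¹ = kg·m²·s⁻³·A⁻¹
  B. [magnetic field strength B] = kg·s⁻²·A⁻¹  ← same
  C. kg·s⁻³·K⁻¹
  D. N·m⁻¹ = kg·m·s⁻²·m⁻¹ = kg·s⁻²
Only B. matches kg·s⁻²·A⁻¹.

B.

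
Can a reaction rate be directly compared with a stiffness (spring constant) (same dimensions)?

No

Dimensions:
  a reaction rate:  [reaction rate] = m⁻³·s⁻¹·mol
  a stiffness (spring constant):  [stiffness (spring constant)] = kg·s⁻²
m⁻³·s⁻¹·mol ≠ kg·s⁻², so they cannot be added.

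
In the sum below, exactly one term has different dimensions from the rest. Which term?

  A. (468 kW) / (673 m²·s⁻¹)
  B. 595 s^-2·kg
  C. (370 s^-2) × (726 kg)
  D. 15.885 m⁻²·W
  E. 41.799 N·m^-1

D.

Reduce each to base SI dimensions:
  A. [kg·m²·s⁻³] / [m²·s⁻¹] = kg·s⁻²
  B. kg·s⁻²
  C. [s⁻²] · [kg] = kg·s⁻²
  D. W·m⁻² = J·s⁻¹·m⁻² = kg·s⁻³
  E. N·m⁻¹ = kg·m·s⁻²·m⁻¹ = kg·s⁻²
All reduce to kg·s⁻² except D., which is kg·s⁻³.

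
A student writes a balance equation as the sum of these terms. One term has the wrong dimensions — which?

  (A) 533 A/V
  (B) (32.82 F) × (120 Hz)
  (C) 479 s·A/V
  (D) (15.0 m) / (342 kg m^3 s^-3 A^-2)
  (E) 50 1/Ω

Reduce each to base SI dimensions:
  (A) A·V⁻¹ = A·(J·C⁻¹)⁻¹ = kg⁻¹·m⁻²·s³·A²
  (B) [kg⁻¹·m⁻²·s⁴·A²] · [s⁻¹] = kg⁻¹·m⁻²·s³·A²
  (C) A·s·V⁻¹ = A·s·(J·C⁻¹)⁻¹ = kg⁻¹·m⁻²·s⁴·A²
  (D) [m] / [kg·m³·s⁻³·A⁻²] = kg⁻¹·m⁻²·s³·A²
  (E) Ω⁻¹ = (V·A⁻¹)⁻¹ = kg⁻¹·m⁻²·s³·A²
All reduce to kg⁻¹·m⁻²·s³·A² except (C), which is kg⁻¹·m⁻²·s⁴·A².

(C)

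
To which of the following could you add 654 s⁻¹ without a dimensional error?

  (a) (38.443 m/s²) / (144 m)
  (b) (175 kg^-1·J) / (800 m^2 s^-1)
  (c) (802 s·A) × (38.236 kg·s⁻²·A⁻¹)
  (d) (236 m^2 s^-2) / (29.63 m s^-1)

Reference: s⁻¹.
Each option:
  (a) [m·s⁻²] / [m] = s⁻²
  (b) [m²·s⁻²] / [m²·s⁻¹] = s⁻¹  ← same
  (c) [s·A] · [kg·s⁻²·A⁻¹] = kg·s⁻¹
  (d) [m²·s⁻²] / [m·s⁻¹] = m·s⁻¹
Only (b) matches s⁻¹.

(b)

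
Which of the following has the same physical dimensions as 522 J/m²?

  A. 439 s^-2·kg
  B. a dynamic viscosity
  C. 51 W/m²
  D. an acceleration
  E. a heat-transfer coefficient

Reference: J·m⁻² = N·m·m⁻² = kg·s⁻².
Each option:
  A. kg·s⁻²  ← same
  B. [dynamic viscosity] = kg·m⁻¹·s⁻¹
  C. W·m⁻² = J·s⁻¹·m⁻² = kg·s⁻³
  D. [acceleration] = m·s⁻²
  E. [heat-transfer coefficient] = kg·s⁻³·K⁻¹
Only A. matches kg·s⁻².

A.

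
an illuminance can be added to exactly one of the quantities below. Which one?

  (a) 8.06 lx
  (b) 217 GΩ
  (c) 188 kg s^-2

Reference: [illuminance] = m⁻²·cd.
Each option:
  (a) lx = lm·m⁻² = m⁻²·cd  ← same
  (b) Ω = V·A⁻¹ = kg·m²·s⁻³·A⁻²
  (c) kg·s⁻²
Only (a) matches m⁻²·cd.

(a)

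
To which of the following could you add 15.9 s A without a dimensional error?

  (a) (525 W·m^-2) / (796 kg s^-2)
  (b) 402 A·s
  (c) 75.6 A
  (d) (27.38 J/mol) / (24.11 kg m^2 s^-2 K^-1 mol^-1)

(b)

Reference: s·A.
Each option:
  (a) [kg·s⁻³] / [kg·s⁻²] = s⁻¹
  (b) A·s = s·A  ← same
  (c) A
  (d) [kg·m²·s⁻²·mol⁻¹] / [kg·m²·s⁻²·K⁻¹·mol⁻¹] = K
Only (b) matches s·A.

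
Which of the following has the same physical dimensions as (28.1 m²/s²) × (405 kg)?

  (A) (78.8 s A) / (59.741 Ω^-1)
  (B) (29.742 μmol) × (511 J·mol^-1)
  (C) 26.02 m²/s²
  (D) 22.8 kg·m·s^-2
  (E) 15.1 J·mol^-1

Reference: [m²·s⁻²] · [kg] = kg·m²·s⁻².
Each option:
  (A) [s·A] / [kg⁻¹·m⁻²·s³·A²] = kg·m²·s⁻²·A⁻¹
  (B) [mol] · [kg·m²·s⁻²·mol⁻¹] = kg·m²·s⁻²  ← same
  (C) m²·s⁻²
  (D) kg·m·s⁻²
  (E) J·mol⁻¹ = N·m·mol⁻¹ = kg·m²·s⁻²·mol⁻¹
Only (B) matches kg·m²·s⁻².

(B)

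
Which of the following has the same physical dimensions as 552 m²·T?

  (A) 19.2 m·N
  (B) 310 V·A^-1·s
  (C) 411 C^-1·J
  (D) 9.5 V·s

Reference: T·m² = Wb·m⁻²·m² = kg·m²·s⁻²·A⁻¹.
Each option:
  (A) N·m = kg·m·s⁻²·m = kg·m²·s⁻²
  (B) V·s·A⁻¹ = J·C⁻¹·s·A⁻¹ = kg·m²·s⁻²·A⁻²
  (C) J·C⁻¹ = N·m·(s·A)⁻¹ = kg·m²·s⁻³·A⁻¹
  (D) V·s = J·C⁻¹·s = kg·m²·s⁻²·A⁻¹  ← same
Only (D) matches kg·m²·s⁻²·A⁻¹.

(D)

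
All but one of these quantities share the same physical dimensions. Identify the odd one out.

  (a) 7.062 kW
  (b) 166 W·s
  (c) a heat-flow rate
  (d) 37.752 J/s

(b)

Dimensions:
  (a) W = J·s⁻¹ = kg·m²·s⁻³
  (b) W·s = J·s⁻¹·s = kg·m²·s⁻²
  (c) [heat-flow rate] = kg·m²·s⁻³
  (d) J·s⁻¹ = N·m·s⁻¹ = kg·m²·s⁻³
All reduce to kg·m²·s⁻³ except (b), which is kg·m²·s⁻².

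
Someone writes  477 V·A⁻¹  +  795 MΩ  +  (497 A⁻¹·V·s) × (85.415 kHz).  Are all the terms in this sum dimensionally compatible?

Expand each in SI base units:
  477 V·A⁻¹:  V·A⁻¹ = J·C⁻¹·A⁻¹ = kg·m²·s⁻³·A⁻²
  795 MΩ:  Ω = V·A⁻¹ = kg·m²·s⁻³·A⁻²
  (497 A⁻¹·V·s) × (85.415 kHz):  [kg·m²·s⁻²·A⁻²] · [s⁻¹] = kg·m²·s⁻³·A⁻²
Every term reduces to kg·m²·s⁻³·A⁻².

Yes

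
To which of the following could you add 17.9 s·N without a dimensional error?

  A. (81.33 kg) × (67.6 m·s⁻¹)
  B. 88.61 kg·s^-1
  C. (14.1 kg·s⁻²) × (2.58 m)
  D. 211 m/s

Reference: N·s = kg·m·s⁻²·s = kg·m·s⁻¹.
Each option:
  A. [kg] · [m·s⁻¹] = kg·m·s⁻¹  ← same
  B. kg·s⁻¹
  C. [kg·s⁻²] · [m] = kg·m·s⁻²
  D. m·s⁻¹
Only A. matches kg·m·s⁻¹.

A.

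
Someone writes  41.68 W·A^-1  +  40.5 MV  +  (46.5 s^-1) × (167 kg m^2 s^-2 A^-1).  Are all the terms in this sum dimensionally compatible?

In SI base units:
  41.68 W·A^-1:  W·A⁻¹ = J·s⁻¹·A⁻¹ = kg·m²·s⁻³·A⁻¹
  40.5 MV:  V = J·C⁻¹ = kg·m²·s⁻³·A⁻¹
  (46.5 s^-1) × (167 kg m^2 s^-2 A^-1):  [s⁻¹] · [kg·m²·s⁻²·A⁻¹] = kg·m²·s⁻³·A⁻¹
Every term reduces to kg·m²·s⁻³·A⁻¹.

Yes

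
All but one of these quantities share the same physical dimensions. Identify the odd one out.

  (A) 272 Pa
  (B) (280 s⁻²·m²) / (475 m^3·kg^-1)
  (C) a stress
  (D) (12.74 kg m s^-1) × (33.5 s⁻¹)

(D)

Reduce each to base SI dimensions:
  (A) Pa = N·m⁻² = kg·m⁻¹·s⁻²
  (B) [m²·s⁻²] / [kg⁻¹·m³] = kg·m⁻¹·s⁻²
  (C) [stress] = kg·m⁻¹·s⁻²
  (D) [kg·m·s⁻¹] · [s⁻¹] = kg·m·s⁻²
All reduce to kg·m⁻¹·s⁻² except (D), which is kg·m·s⁻².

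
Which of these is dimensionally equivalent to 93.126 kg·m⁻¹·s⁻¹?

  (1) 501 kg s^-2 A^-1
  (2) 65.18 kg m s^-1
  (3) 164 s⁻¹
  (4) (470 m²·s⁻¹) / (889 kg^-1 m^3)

Reference: kg·m⁻¹·s⁻¹.
Each option:
  (1) kg·s⁻²·A⁻¹
  (2) kg·m·s⁻¹
  (3) s⁻¹
  (4) [m²·s⁻¹] / [kg⁻¹·m³] = kg·m⁻¹·s⁻¹  ← same
Only (4) matches kg·m⁻¹·s⁻¹.

(4)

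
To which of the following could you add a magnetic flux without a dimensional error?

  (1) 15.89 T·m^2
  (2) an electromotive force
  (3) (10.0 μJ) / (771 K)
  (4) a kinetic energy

(1)

Reference: [magnetic flux] = kg·m²·s⁻²·A⁻¹.
Each option:
  (1) T·m² = Wb·m⁻²·m² = kg·m²·s⁻²·A⁻¹  ← same
  (2) [electromotive force] = kg·m²·s⁻³·A⁻¹
  (3) [kg·m²·s⁻²] / [K] = kg·m²·s⁻²·K⁻¹
  (4) [kinetic energy] = kg·m²·s⁻²
Only (1) matches kg·m²·s⁻²·A⁻¹.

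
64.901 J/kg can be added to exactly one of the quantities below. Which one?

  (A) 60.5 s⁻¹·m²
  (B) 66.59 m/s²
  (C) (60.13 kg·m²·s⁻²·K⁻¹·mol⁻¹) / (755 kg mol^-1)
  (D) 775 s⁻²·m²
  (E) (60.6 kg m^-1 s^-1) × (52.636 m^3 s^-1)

Reference: J·kg⁻¹ = N·m·kg⁻¹ = m²·s⁻².
Each option:
  (A) m²·s⁻¹
  (B) m·s⁻²
  (C) [kg·m²·s⁻²·K⁻¹·mol⁻¹] / [kg·mol⁻¹] = m²·s⁻²·K⁻¹
  (D) m²·s⁻²  ← same
  (E) [kg·m⁻¹·s⁻¹] · [m³·s⁻¹] = kg·m²·s⁻²
Only (D) matches m²·s⁻².

(D)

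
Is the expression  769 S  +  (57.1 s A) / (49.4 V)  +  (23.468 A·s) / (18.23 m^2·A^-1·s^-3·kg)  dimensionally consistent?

No

In SI base units:
  769 S:  S = Ω⁻¹ = kg⁻¹·m⁻²·s³·A²
  (57.1 s A) / (49.4 V):  [s·A] / [kg·m²·s⁻³·A⁻¹] = kg⁻¹·m⁻²·s⁴·A²
  (23.468 A·s) / (18.23 m^2·A^-1·s^-3·kg):  [s·A] / [kg·m²·s⁻³·A⁻¹] = kg⁻¹·m⁻²·s⁴·A²
The terms do not share a single dimension (kg⁻¹·m⁻²·s³·A² vs kg⁻¹·m⁻²·s⁴·A²).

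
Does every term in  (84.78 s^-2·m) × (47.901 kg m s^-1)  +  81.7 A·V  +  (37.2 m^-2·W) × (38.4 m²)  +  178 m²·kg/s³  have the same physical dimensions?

Yes

Work out the base dimensions of each:
  (84.78 s^-2·m) × (47.901 kg m s^-1):  [m·s⁻²] · [kg·m·s⁻¹] = kg·m²·s⁻³
  81.7 A·V:  V·A = J·C⁻¹·A = kg·m²·s⁻³
  (37.2 m^-2·W) × (38.4 m²):  [kg·s⁻³] · [m²] = kg·m²·s⁻³
  178 m²·kg/s³:  kg·m²·s⁻³
Every term reduces to kg·m²·s⁻³.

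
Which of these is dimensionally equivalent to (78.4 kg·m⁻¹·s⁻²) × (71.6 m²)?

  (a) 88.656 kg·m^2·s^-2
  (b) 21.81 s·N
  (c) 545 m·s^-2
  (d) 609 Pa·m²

Reference: [kg·m⁻¹·s⁻²] · [m²] = kg·m·s⁻².
Each option:
  (a) kg·m²·s⁻²
  (b) N·s = kg·m·s⁻²·s = kg·m·s⁻¹
  (c) m·s⁻²
  (d) Pa·m² = N·m⁻²·m² = kg·m·s⁻²  ← same
Only (d) matches kg·m·s⁻².

(d)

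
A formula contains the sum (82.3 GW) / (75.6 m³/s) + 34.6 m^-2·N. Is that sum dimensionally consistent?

Yes

In SI base units:
  (82.3 GW) / (75.6 m³/s):  [kg·m²·s⁻³] / [m³·s⁻¹] = kg·m⁻¹·s⁻²
  34.6 m^-2·N:  N·m⁻² = kg·m·s⁻²·m⁻² = kg·m⁻¹·s⁻²
Both are kg·m⁻¹·s⁻², so they have the same dimensions and can be added.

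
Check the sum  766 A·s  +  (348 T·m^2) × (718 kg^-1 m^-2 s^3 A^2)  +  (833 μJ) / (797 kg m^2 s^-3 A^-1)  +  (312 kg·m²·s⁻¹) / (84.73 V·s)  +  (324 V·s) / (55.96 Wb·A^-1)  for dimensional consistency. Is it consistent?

No

Reduce each to base SI dimensions:
  766 A·s:  A·s = s·A
  (348 T·m^2) × (718 kg^-1 m^-2 s^3 A^2):  [kg·m²·s⁻²·A⁻¹] · [kg⁻¹·m⁻²·s³·A²] = s·A
  (833 μJ) / (797 kg m^2 s^-3 A^-1):  [kg·m²·s⁻²] / [kg·m²·s⁻³·A⁻¹] = s·A
  (312 kg·m²·s⁻¹) / (84.73 V·s):  [kg·m²·s⁻¹] / [kg·m²·s⁻²·A⁻¹] = s·A
  (324 V·s) / (55.96 Wb·A^-1):  [kg·m²·s⁻²·A⁻¹] / [kg·m²·s⁻²·A⁻²] = A
The terms do not share a single dimension (A vs s·A).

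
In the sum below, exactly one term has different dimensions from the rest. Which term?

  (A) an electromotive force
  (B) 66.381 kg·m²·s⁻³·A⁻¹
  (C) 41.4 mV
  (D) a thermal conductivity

(D)

Reduce each to base SI dimensions:
  (A) [electromotive force] = kg·m²·s⁻³·A⁻¹
  (B) kg·m²·s⁻³·A⁻¹
  (C) V = J·C⁻¹ = kg·m²·s⁻³·A⁻¹
  (D) [thermal conductivity] = kg·m·s⁻³·K⁻¹
All reduce to kg·m²·s⁻³·A⁻¹ except (D), which is kg·m·s⁻³·K⁻¹.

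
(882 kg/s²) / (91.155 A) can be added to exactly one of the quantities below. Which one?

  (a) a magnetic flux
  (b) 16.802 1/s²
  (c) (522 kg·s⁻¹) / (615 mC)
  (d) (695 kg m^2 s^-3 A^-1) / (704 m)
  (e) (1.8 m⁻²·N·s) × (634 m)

(c)

Reference: [kg·s⁻²] / [A] = kg·s⁻²·A⁻¹.
Each option:
  (a) [magnetic flux] = kg·m²·s⁻²·A⁻¹
  (b) s⁻²
  (c) [kg·s⁻¹] / [s·A] = kg·s⁻²·A⁻¹  ← same
  (d) [kg·m²·s⁻³·A⁻¹] / [m] = kg·m·s⁻³·A⁻¹
  (e) [kg·m⁻¹·s⁻¹] · [m] = kg·s⁻¹
Only (c) matches kg·s⁻²·A⁻¹.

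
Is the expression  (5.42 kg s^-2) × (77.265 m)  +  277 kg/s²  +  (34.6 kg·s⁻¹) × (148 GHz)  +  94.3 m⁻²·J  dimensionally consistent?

No

Dimensions:
  (5.42 kg s^-2) × (77.265 m):  [kg·s⁻²] · [m] = kg·m·s⁻²
  277 kg/s²:  kg·s⁻²
  (34.6 kg·s⁻¹) × (148 GHz):  [kg·s⁻¹] · [s⁻¹] = kg·s⁻²
  94.3 m⁻²·J:  J·m⁻² = N·m·m⁻² = kg·s⁻²
The terms do not share a single dimension (kg·m·s⁻² vs kg·s⁻²).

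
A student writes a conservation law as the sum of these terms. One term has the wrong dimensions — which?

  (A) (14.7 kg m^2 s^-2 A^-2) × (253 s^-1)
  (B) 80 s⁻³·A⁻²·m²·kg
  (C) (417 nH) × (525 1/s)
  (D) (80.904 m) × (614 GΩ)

(D)

In SI base units:
  (A) [kg·m²·s⁻²·A⁻²] · [s⁻¹] = kg·m²·s⁻³·A⁻²
  (B) kg·m²·s⁻³·A⁻²
  (C) [kg·m²·s⁻²·A⁻²] · [s⁻¹] = kg·m²·s⁻³·A⁻²
  (D) [m] · [kg·m²·s⁻³·A⁻²] = kg·m³·s⁻³·A⁻²
All reduce to kg·m²·s⁻³·A⁻² except (D), which is kg·m³·s⁻³·A⁻².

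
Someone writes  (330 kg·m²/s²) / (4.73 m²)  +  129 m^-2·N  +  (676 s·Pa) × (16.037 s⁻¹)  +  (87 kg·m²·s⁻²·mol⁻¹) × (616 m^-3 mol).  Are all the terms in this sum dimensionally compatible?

No

Dimensions:
  (330 kg·m²/s²) / (4.73 m²):  [kg·m²·s⁻²] / [m²] = kg·s⁻²
  129 m^-2·N:  N·m⁻² = kg·m·s⁻²·m⁻² = kg·m⁻¹·s⁻²
  (676 s·Pa) × (16.037 s⁻¹):  [kg·m⁻¹·s⁻¹] · [s⁻¹] = kg·m⁻¹·s⁻²
  (87 kg·m²·s⁻²·mol⁻¹) × (616 m^-3 mol):  [kg·m²·s⁻²·mol⁻¹] · [m⁻³·mol] = kg·m⁻¹·s⁻²
The terms do not share a single dimension (kg·m⁻¹·s⁻² vs kg·s⁻²).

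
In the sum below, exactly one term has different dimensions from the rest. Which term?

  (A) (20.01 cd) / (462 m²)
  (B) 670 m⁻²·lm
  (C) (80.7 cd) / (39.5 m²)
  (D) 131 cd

(D)

Expand each in SI base units:
  (A) [cd] / [m²] = m⁻²·cd
  (B) lm·m⁻² = cd·m⁻² = m⁻²·cd
  (C) [cd] / [m²] = m⁻²·cd
  (D) cd
All reduce to m⁻²·cd except (D), which is cd.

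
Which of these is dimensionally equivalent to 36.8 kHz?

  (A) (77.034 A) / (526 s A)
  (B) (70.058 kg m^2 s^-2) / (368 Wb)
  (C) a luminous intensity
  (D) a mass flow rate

(A)

Reference: Hz = s⁻¹.
Each option:
  (A) [A] / [s·A] = s⁻¹  ← same
  (B) [kg·m²·s⁻²] / [kg·m²·s⁻²·A⁻¹] = A
  (C) [luminous intensity] = cd
  (D) [mass flow rate] = kg·s⁻¹
Only (A) matches s⁻¹.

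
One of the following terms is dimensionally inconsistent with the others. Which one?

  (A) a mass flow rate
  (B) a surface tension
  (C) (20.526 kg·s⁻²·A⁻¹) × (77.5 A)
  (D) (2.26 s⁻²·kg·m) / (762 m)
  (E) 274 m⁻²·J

(A)

In SI base units:
  (A) [mass flow rate] = kg·s⁻¹
  (B) [surface tension] = kg·s⁻²
  (C) [kg·s⁻²·A⁻¹] · [A] = kg·s⁻²
  (D) [kg·m·s⁻²] / [m] = kg·s⁻²
  (E) J·m⁻² = N·m·m⁻² = kg·s⁻²
All reduce to kg·s⁻² except (A), which is kg·s⁻¹.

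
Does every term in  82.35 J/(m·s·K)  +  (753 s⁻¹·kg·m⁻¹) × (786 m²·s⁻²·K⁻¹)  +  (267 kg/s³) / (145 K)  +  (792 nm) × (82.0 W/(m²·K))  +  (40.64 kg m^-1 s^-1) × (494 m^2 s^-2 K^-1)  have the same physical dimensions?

No

Work out the base dimensions of each:
  82.35 J/(m·s·K):  J·s⁻¹·m⁻¹·K⁻¹ = N·m·s⁻¹·m⁻¹·K⁻¹ = kg·m·s⁻³·K⁻¹
  (753 s⁻¹·kg·m⁻¹) × (786 m²·s⁻²·K⁻¹):  [kg·m⁻¹·s⁻¹] · [m²·s⁻²·K⁻¹] = kg·m·s⁻³·K⁻¹
  (267 kg/s³) / (145 K):  [kg·s⁻³] / [K] = kg·s⁻³·K⁻¹
  (792 nm) × (82.0 W/(m²·K)):  [m] · [kg·s⁻³·K⁻¹] = kg·m·s⁻³·K⁻¹
  (40.64 kg m^-1 s^-1) × (494 m^2 s^-2 K^-1):  [kg·m⁻¹·s⁻¹] · [m²·s⁻²·K⁻¹] = kg·m·s⁻³·K⁻¹
The terms do not share a single dimension (kg·m·s⁻³·K⁻¹ vs kg·s⁻³·K⁻¹).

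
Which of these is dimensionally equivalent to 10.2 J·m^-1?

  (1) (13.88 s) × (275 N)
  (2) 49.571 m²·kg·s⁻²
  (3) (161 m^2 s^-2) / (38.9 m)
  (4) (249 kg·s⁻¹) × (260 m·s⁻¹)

Reference: J·m⁻¹ = N·m·m⁻¹ = kg·m·s⁻².
Each option:
  (1) [s] · [kg·m·s⁻²] = kg·m·s⁻¹
  (2) kg·m²·s⁻²
  (3) [m²·s⁻²] / [m] = m·s⁻²
  (4) [kg·s⁻¹] · [m·s⁻¹] = kg·m·s⁻²  ← same
Only (4) matches kg·m·s⁻².

(4)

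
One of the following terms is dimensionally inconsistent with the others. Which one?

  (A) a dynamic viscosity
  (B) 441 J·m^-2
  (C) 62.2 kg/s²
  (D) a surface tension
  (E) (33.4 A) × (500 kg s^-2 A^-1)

Work out the base dimensions of each:
  (A) [dynamic viscosity] = kg·m⁻¹·s⁻¹
  (B) J·m⁻² = N·m·m⁻² = kg·s⁻²
  (C) kg·s⁻²
  (D) [surface tension] = kg·s⁻²
  (E) [A] · [kg·s⁻²·A⁻¹] = kg·s⁻²
All reduce to kg·s⁻² except (A), which is kg·m⁻¹·s⁻¹.

(A)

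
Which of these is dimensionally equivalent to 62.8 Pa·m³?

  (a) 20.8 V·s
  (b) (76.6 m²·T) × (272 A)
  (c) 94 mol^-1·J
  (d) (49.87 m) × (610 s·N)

(b)

Reference: Pa·m³ = N·m⁻²·m³ = kg·m²·s⁻².
Each option:
  (a) V·s = J·C⁻¹·s = kg·m²·s⁻²·A⁻¹
  (b) [kg·m²·s⁻²·A⁻¹] · [A] = kg·m²·s⁻²  ← same
  (c) J·mol⁻¹ = N·m·mol⁻¹ = kg·m²·s⁻²·mol⁻¹
  (d) [m] · [kg·m·s⁻¹] = kg·m²·s⁻¹
Only (b) matches kg·m²·s⁻².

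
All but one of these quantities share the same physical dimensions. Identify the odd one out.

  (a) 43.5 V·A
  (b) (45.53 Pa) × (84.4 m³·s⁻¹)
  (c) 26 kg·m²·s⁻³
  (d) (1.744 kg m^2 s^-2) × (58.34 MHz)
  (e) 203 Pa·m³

In SI base units:
  (a) V·A = J·C⁻¹·A = kg·m²·s⁻³
  (b) [kg·m⁻¹·s⁻²] · [m³·s⁻¹] = kg·m²·s⁻³
  (c) kg·m²·s⁻³
  (d) [kg·m²·s⁻²] · [s⁻¹] = kg·m²·s⁻³
  (e) Pa·m³ = N·m⁻²·m³ = kg·m²·s⁻²
All reduce to kg·m²·s⁻³ except (e), which is kg·m²·s⁻².

(e)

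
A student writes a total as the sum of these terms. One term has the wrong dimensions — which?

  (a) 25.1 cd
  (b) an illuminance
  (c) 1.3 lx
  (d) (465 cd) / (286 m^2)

Work out the base dimensions of each:
  (a) cd
  (b) [illuminance] = m⁻²·cd
  (c) lx = lm·m⁻² = m⁻²·cd
  (d) [cd] / [m²] = m⁻²·cd
All reduce to m⁻²·cd except (a), which is cd.

(a)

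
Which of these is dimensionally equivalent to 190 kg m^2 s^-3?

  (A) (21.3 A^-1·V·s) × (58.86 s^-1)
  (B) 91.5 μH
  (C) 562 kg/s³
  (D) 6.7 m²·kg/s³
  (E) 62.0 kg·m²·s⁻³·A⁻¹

Reference: kg·m²·s⁻³.
Each option:
  (A) [kg·m²·s⁻²·A⁻²] · [s⁻¹] = kg·m²·s⁻³·A⁻²
  (B) H = V·s·A⁻¹ = kg·m²·s⁻²·A⁻²
  (C) kg·s⁻³
  (D) kg·m²·s⁻³  ← same
  (E) kg·m²·s⁻³·A⁻¹
Only (D) matches kg·m²·s⁻³.

(D)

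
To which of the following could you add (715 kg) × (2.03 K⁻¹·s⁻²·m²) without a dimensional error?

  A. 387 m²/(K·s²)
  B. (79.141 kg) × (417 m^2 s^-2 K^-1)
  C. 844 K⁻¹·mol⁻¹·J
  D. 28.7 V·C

Reference: [kg] · [m²·s⁻²·K⁻¹] = kg·m²·s⁻²·K⁻¹.
Each option:
  A. m²·s⁻²·K⁻¹
  B. [kg] · [m²·s⁻²·K⁻¹] = kg·m²·s⁻²·K⁻¹  ← same
  C. J·mol⁻¹·K⁻¹ = N·m·mol⁻¹·K⁻¹ = kg·m²·s⁻²·K⁻¹·mol⁻¹
  D. C·V = s·A·J·C⁻¹ = kg·m²·s⁻²
Only B. matches kg·m²·s⁻²·K⁻¹.

B.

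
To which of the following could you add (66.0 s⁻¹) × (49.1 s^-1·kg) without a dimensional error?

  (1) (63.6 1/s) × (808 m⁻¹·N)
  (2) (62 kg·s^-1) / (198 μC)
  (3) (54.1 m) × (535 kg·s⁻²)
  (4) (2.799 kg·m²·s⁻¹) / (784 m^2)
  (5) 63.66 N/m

Reference: [s⁻¹] · [kg·s⁻¹] = kg·s⁻².
Each option:
  (1) [s⁻¹] · [kg·s⁻²] = kg·s⁻³
  (2) [kg·s⁻¹] / [s·A] = kg·s⁻²·A⁻¹
  (3) [m] · [kg·s⁻²] = kg·m·s⁻²
  (4) [kg·m²·s⁻¹] / [m²] = kg·s⁻¹
  (5) N·m⁻¹ = kg·m·s⁻²·m⁻¹ = kg·s⁻²  ← same
Only (5) matches kg·s⁻².

(5)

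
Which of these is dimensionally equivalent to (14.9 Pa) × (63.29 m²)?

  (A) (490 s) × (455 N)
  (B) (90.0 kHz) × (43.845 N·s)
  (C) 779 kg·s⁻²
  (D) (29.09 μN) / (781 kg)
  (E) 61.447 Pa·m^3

Reference: [kg·m⁻¹·s⁻²] · [m²] = kg·m·s⁻².
Each option:
  (A) [s] · [kg·m·s⁻²] = kg·m·s⁻¹
  (B) [s⁻¹] · [kg·m·s⁻¹] = kg·m·s⁻²  ← same
  (C) kg·s⁻²
  (D) [kg·m·s⁻²] / [kg] = m·s⁻²
  (E) Pa·m³ = N·m⁻²·m³ = kg·m²·s⁻²
Only (B) matches kg·m·s⁻².

(B)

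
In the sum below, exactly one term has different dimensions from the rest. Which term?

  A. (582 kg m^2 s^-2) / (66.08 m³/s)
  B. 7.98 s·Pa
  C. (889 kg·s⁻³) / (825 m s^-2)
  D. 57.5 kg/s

D.

Work out the base dimensions of each:
  A. [kg·m²·s⁻²] / [m³·s⁻¹] = kg·m⁻¹·s⁻¹
  B. Pa·s = N·m⁻²·s = kg·m⁻¹·s⁻¹
  C. [kg·s⁻³] / [m·s⁻²] = kg·m⁻¹·s⁻¹
  D. kg·s⁻¹
All reduce to kg·m⁻¹·s⁻¹ except D., which is kg·s⁻¹.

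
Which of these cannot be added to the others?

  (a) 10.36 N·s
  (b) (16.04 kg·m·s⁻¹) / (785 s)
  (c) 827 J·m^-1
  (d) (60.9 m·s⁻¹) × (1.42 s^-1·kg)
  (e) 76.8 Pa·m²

Work out the base dimensions of each:
  (a) N·s = kg·m·s⁻²·s = kg·m·s⁻¹
  (b) [kg·m·s⁻¹] / [s] = kg·m·s⁻²
  (c) J·m⁻¹ = N·m·m⁻¹ = kg·m·s⁻²
  (d) [m·s⁻¹] · [kg·s⁻¹] = kg·m·s⁻²
  (e) Pa·m² = N·m⁻²·m² = kg·m·s⁻²
All reduce to kg·m·s⁻² except (a), which is kg·m·s⁻¹.

(a)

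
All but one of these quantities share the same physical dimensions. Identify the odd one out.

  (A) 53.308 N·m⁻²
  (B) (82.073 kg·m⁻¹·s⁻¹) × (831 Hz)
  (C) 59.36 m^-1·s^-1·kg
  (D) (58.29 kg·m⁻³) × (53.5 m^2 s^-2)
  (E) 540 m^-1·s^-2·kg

Expand each in SI base units:
  (A) N·m⁻² = kg·m·s⁻²·m⁻² = kg·m⁻¹·s⁻²
  (B) [kg·m⁻¹·s⁻¹] · [s⁻¹] = kg·m⁻¹·s⁻²
  (C) kg·m⁻¹·s⁻¹
  (D) [kg·m⁻³] · [m²·s⁻²] = kg·m⁻¹·s⁻²
  (E) kg·m⁻¹·s⁻²
All reduce to kg·m⁻¹·s⁻² except (C), which is kg·m⁻¹·s⁻¹.

(C)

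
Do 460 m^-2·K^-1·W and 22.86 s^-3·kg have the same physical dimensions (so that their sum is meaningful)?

Reduce each to base SI dimensions:
  460 m^-2·K^-1·W:  W·m⁻²·K⁻¹ = J·s⁻¹·m⁻²·K⁻¹ = kg·s⁻³·K⁻¹
  22.86 s^-3·kg:  kg·s⁻³
kg·s⁻³·K⁻¹ ≠ kg·s⁻³, so they cannot be added.

No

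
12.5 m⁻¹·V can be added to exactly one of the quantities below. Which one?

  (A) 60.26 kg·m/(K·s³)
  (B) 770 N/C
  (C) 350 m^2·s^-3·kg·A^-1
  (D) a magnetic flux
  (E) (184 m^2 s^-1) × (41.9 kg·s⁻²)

(B)

Reference: V·m⁻¹ = J·C⁻¹·m⁻¹ = kg·m·s⁻³·A⁻¹.
Each option:
  (A) kg·m·s⁻³·K⁻¹
  (B) N·C⁻¹ = kg·m·s⁻²·(s·A)⁻¹ = kg·m·s⁻³·A⁻¹  ← same
  (C) kg·m²·s⁻³·A⁻¹
  (D) [magnetic flux] = kg·m²·s⁻²·A⁻¹
  (E) [m²·s⁻¹] · [kg·s⁻²] = kg·m²·s⁻³
Only (B) matches kg·m·s⁻³·A⁻¹.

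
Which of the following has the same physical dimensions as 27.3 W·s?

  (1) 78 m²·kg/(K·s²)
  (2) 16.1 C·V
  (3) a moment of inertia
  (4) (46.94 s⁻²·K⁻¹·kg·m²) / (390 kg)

(2)

Reference: W·s = J·s⁻¹·s = kg·m²·s⁻².
Each option:
  (1) kg·m²·s⁻²·K⁻¹
  (2) C·V = s·A·J·C⁻¹ = kg·m²·s⁻²  ← same
  (3) [moment of inertia] = kg·m²
  (4) [kg·m²·s⁻²·K⁻¹] / [kg] = m²·s⁻²·K⁻¹
Only (2) matches kg·m²·s⁻².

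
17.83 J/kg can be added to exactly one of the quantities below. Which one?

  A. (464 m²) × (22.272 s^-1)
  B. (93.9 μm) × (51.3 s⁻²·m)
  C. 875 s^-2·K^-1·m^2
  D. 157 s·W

Reference: J·kg⁻¹ = N·m·kg⁻¹ = m²·s⁻².
Each option:
  A. [m²] · [s⁻¹] = m²·s⁻¹
  B. [m] · [m·s⁻²] = m²·s⁻²  ← same
  C. m²·s⁻²·K⁻¹
  D. W·s = J·s⁻¹·s = kg·m²·s⁻²
Only B. matches m²·s⁻².

B.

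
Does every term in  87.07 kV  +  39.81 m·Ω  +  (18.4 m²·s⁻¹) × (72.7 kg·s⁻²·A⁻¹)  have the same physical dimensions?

In SI base units:
  87.07 kV:  V = J·C⁻¹ = kg·m²·s⁻³·A⁻¹
  39.81 m·Ω:  Ω·m = V·A⁻¹·m = kg·m³·s⁻³·A⁻²
  (18.4 m²·s⁻¹) × (72.7 kg·s⁻²·A⁻¹):  [m²·s⁻¹] · [kg·s⁻²·A⁻¹] = kg·m²·s⁻³·A⁻¹
The terms do not share a single dimension (kg·m²·s⁻³·A⁻¹ vs kg·m³·s⁻³·A⁻²).

No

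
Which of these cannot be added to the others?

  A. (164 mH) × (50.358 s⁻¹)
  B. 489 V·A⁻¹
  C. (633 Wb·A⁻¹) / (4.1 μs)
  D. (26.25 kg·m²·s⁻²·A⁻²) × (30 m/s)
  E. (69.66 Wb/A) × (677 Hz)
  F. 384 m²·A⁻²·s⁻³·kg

D.

In SI base units:
  A. [kg·m²·s⁻²·A⁻²] · [s⁻¹] = kg·m²·s⁻³·A⁻²
  B. V·A⁻¹ = J·C⁻¹·A⁻¹ = kg·m²·s⁻³·A⁻²
  C. [kg·m²·s⁻²·A⁻²] / [s] = kg·m²·s⁻³·A⁻²
  D. [kg·m²·s⁻²·A⁻²] · [m·s⁻¹] = kg·m³·s⁻³·A⁻²
  E. [kg·m²·s⁻²·A⁻²] · [s⁻¹] = kg·m²·s⁻³·A⁻²
  F. kg·m²·s⁻³·A⁻²
All reduce to kg·m²·s⁻³·A⁻² except D., which is kg·m³·s⁻³·A⁻².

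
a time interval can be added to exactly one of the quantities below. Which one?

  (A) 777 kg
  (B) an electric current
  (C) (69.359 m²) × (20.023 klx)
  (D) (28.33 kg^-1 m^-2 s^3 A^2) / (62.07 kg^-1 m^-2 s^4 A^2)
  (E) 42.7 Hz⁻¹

Reference: [time interval] = s.
Each option:
  (A) kg
  (B) [electric current] = A
  (C) [m²] · [m⁻²·cd] = cd
  (D) [kg⁻¹·m⁻²·s³·A²] / [kg⁻¹·m⁻²·s⁴·A²] = s⁻¹
  (E) Hz⁻¹ = (s⁻¹)⁻¹ = s  ← same
Only (E) matches s.

(E)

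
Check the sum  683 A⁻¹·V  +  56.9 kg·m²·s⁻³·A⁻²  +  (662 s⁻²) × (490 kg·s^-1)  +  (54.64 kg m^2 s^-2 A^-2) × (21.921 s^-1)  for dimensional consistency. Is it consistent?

No

Work out the base dimensions of each:
  683 A⁻¹·V:  V·A⁻¹ = J·C⁻¹·A⁻¹ = kg·m²·s⁻³·A⁻²
  56.9 kg·m²·s⁻³·A⁻²:  kg·m²·s⁻³·A⁻²
  (662 s⁻²) × (490 kg·s^-1):  [s⁻²] · [kg·s⁻¹] = kg·s⁻³
  (54.64 kg m^2 s^-2 A^-2) × (21.921 s^-1):  [kg·m²·s⁻²·A⁻²] · [s⁻¹] = kg·m²·s⁻³·A⁻²
The terms do not share a single dimension (kg·m²·s⁻³·A⁻² vs kg·s⁻³).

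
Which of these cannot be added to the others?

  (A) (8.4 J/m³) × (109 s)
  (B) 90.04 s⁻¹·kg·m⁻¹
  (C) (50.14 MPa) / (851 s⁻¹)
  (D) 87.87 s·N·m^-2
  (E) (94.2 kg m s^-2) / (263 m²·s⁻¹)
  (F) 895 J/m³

Work out the base dimensions of each:
  (A) [kg·m⁻¹·s⁻²] · [s] = kg·m⁻¹·s⁻¹
  (B) kg·m⁻¹·s⁻¹
  (C) [kg·m⁻¹·s⁻²] / [s⁻¹] = kg·m⁻¹·s⁻¹
  (D) N·s·m⁻² = kg·m·s⁻²·s·m⁻² = kg·m⁻¹·s⁻¹
  (E) [kg·m·s⁻²] / [m²·s⁻¹] = kg·m⁻¹·s⁻¹
  (F) J·m⁻³ = N·m·m⁻³ = kg·m⁻¹·s⁻²
All reduce to kg·m⁻¹·s⁻¹ except (F), which is kg·m⁻¹·s⁻².

(F)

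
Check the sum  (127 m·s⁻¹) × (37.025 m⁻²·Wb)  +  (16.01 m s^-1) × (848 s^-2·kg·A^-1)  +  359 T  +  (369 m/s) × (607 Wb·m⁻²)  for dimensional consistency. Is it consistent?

No

Expand each in SI base units:
  (127 m·s⁻¹) × (37.025 m⁻²·Wb):  [m·s⁻¹] · [kg·s⁻²·A⁻¹] = kg·m·s⁻³·A⁻¹
  (16.01 m s^-1) × (848 s^-2·kg·A^-1):  [m·s⁻¹] · [kg·s⁻²·A⁻¹] = kg·m·s⁻³·A⁻¹
  359 T:  T = Wb·m⁻² = kg·s⁻²·A⁻¹
  (369 m/s) × (607 Wb·m⁻²):  [m·s⁻¹] · [kg·s⁻²·A⁻¹] = kg·m·s⁻³·A⁻¹
The terms do not share a single dimension (kg·m·s⁻³·A⁻¹ vs kg·s⁻²·A⁻¹).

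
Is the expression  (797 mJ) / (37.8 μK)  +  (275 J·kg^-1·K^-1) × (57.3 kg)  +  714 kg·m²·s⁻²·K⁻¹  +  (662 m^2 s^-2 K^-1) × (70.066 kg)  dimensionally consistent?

Expand each in SI base units:
  (797 mJ) / (37.8 μK):  [kg·m²·s⁻²] / [K] = kg·m²·s⁻²·K⁻¹
  (275 J·kg^-1·K^-1) × (57.3 kg):  [m²·s⁻²·K⁻¹] · [kg] = kg·m²·s⁻²·K⁻¹
  714 kg·m²·s⁻²·K⁻¹:  kg·m²·s⁻²·K⁻¹
  (662 m^2 s^-2 K^-1) × (70.066 kg):  [m²·s⁻²·K⁻¹] · [kg] = kg·m²·s⁻²·K⁻¹
Every term reduces to kg·m²·s⁻²·K⁻¹.

Yes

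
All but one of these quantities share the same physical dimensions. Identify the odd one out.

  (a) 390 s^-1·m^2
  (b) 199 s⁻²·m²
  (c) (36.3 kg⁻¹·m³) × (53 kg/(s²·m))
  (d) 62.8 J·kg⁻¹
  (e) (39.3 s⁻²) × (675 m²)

(a)

Dimensions:
  (a) m²·s⁻¹
  (b) m²·s⁻²
  (c) [kg⁻¹·m³] · [kg·m⁻¹·s⁻²] = m²·s⁻²
  (d) J·kg⁻¹ = N·m·kg⁻¹ = m²·s⁻²
  (e) [s⁻²] · [m²] = m²·s⁻²
All reduce to m²·s⁻² except (a), which is m²·s⁻¹.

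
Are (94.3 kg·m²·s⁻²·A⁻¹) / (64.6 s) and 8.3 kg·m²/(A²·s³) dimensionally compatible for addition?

In SI base units:
  (94.3 kg·m²·s⁻²·A⁻¹) / (64.6 s):  [kg·m²·s⁻²·A⁻¹] / [s] = kg·m²·s⁻³·A⁻¹
  8.3 kg·m²/(A²·s³):  kg·m²·s⁻³·A⁻²
kg·m²·s⁻³·A⁻¹ ≠ kg·m²·s⁻³·A⁻², so they cannot be added.

No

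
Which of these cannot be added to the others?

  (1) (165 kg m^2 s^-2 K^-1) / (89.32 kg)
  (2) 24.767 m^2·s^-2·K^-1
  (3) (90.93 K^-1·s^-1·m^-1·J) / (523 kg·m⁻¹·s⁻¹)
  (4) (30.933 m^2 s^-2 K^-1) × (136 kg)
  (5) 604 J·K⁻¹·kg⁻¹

(4)

In SI base units:
  (1) [kg·m²·s⁻²·K⁻¹] / [kg] = m²·s⁻²·K⁻¹
  (2) m²·s⁻²·K⁻¹
  (3) [kg·m·s⁻³·K⁻¹] / [kg·m⁻¹·s⁻¹] = m²·s⁻²·K⁻¹
  (4) [m²·s⁻²·K⁻¹] · [kg] = kg·m²·s⁻²·K⁻¹
  (5) J·kg⁻¹·K⁻¹ = N·m·kg⁻¹·K⁻¹ = m²·s⁻²·K⁻¹
All reduce to m²·s⁻²·K⁻¹ except (4), which is kg·m²·s⁻²·K⁻¹.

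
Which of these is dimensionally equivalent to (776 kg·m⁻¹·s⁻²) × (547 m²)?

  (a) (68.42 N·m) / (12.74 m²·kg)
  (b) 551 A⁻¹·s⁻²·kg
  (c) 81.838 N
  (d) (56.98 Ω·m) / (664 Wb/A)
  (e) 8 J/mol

(c)

Reference: [kg·m⁻¹·s⁻²] · [m²] = kg·m·s⁻².
Each option:
  (a) [kg·m²·s⁻²] / [kg·m²] = s⁻²
  (b) kg·s⁻²·A⁻¹
  (c) N = kg·m·s⁻²  ← same
  (d) [kg·m³·s⁻³·A⁻²] / [kg·m²·s⁻²·A⁻²] = m·s⁻¹
  (e) J·mol⁻¹ = N·m·mol⁻¹ = kg·m²·s⁻²·mol⁻¹
Only (c) matches kg·m·s⁻².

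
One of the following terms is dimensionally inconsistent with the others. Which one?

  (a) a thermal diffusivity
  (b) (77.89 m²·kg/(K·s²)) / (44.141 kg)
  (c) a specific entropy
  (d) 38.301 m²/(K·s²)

(a)

Expand each in SI base units:
  (a) [thermal diffusivity] = m²·s⁻¹
  (b) [kg·m²·s⁻²·K⁻¹] / [kg] = m²·s⁻²·K⁻¹
  (c) [specific entropy] = m²·s⁻²·K⁻¹
  (d) m²·s⁻²·K⁻¹
All reduce to m²·s⁻²·K⁻¹ except (a), which is m²·s⁻¹.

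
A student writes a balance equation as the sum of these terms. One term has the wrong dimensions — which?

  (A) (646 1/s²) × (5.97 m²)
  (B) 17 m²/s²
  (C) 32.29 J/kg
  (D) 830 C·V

In SI base units:
  (A) [s⁻²] · [m²] = m²·s⁻²
  (B) m²·s⁻²
  (C) J·kg⁻¹ = N·m·kg⁻¹ = m²·s⁻²
  (D) C·V = s·A·J·C⁻¹ = kg·m²·s⁻²
All reduce to m²·s⁻² except (D), which is kg·m²·s⁻².

(D)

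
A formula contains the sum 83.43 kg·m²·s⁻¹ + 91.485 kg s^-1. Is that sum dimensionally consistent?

Reduce each to base SI dimensions:
  83.43 kg·m²·s⁻¹:  kg·m²·s⁻¹
  91.485 kg s^-1:  kg·s⁻¹
kg·m²·s⁻¹ ≠ kg·s⁻¹, so they cannot be added.

No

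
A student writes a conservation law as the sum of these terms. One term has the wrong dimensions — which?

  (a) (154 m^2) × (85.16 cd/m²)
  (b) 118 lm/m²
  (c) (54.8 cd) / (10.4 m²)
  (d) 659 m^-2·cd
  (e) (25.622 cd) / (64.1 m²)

In SI base units:
  (a) [m²] · [m⁻²·cd] = cd
  (b) lm·m⁻² = cd·m⁻² = m⁻²·cd
  (c) [cd] / [m²] = m⁻²·cd
  (d) cd·m⁻² = m⁻²·cd
  (e) [cd] / [m²] = m⁻²·cd
All reduce to m⁻²·cd except (a), which is cd.

(a)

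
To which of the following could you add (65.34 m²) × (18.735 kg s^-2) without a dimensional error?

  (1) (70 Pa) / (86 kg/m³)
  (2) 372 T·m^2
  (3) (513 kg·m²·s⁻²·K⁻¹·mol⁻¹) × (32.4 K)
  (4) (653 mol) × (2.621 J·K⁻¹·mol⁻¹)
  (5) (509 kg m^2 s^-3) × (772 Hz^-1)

Reference: [m²] · [kg·s⁻²] = kg·m²·s⁻².
Each option:
  (1) [kg·m⁻¹·s⁻²] / [kg·m⁻³] = m²·s⁻²
  (2) T·m² = Wb·m⁻²·m² = kg·m²·s⁻²·A⁻¹
  (3) [kg·m²·s⁻²·K⁻¹·mol⁻¹] · [K] = kg·m²·s⁻²·mol⁻¹
  (4) [mol] · [kg·m²·s⁻²·K⁻¹·mol⁻¹] = kg·m²·s⁻²·K⁻¹
  (5) [kg·m²·s⁻³] · [s] = kg·m²·s⁻²  ← same
Only (5) matches kg·m²·s⁻².

(5)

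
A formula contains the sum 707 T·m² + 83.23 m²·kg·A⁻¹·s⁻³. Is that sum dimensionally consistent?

No

Work out the base dimensions of each:
  707 T·m²:  T·m² = Wb·m⁻²·m² = kg·m²·s⁻²·A⁻¹
  83.23 m²·kg·A⁻¹·s⁻³:  kg·m²·s⁻³·A⁻¹
kg·m²·s⁻²·A⁻¹ ≠ kg·m²·s⁻³·A⁻¹, so they cannot be added.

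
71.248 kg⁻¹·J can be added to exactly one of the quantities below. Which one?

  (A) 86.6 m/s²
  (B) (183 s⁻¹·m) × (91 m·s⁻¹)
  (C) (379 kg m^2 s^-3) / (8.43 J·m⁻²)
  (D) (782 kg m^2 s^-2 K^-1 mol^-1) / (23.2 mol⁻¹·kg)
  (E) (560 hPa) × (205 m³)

(B)

Reference: J·kg⁻¹ = N·m·kg⁻¹ = m²·s⁻².
Each option:
  (A) m·s⁻²
  (B) [m·s⁻¹] · [m·s⁻¹] = m²·s⁻²  ← same
  (C) [kg·m²·s⁻³] / [kg·s⁻²] = m²·s⁻¹
  (D) [kg·m²·s⁻²·K⁻¹·mol⁻¹] / [kg·mol⁻¹] = m²·s⁻²·K⁻¹
  (E) [kg·m⁻¹·s⁻²] · [m³] = kg·m²·s⁻²
Only (B) matches m²·s⁻².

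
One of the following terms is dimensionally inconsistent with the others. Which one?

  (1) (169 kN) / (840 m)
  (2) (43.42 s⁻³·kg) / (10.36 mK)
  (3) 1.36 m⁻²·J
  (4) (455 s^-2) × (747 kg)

Expand each in SI base units:
  (1) [kg·m·s⁻²] / [m] = kg·s⁻²
  (2) [kg·s⁻³] / [K] = kg·s⁻³·K⁻¹
  (3) J·m⁻² = N·m·m⁻² = kg·s⁻²
  (4) [s⁻²] · [kg] = kg·s⁻²
All reduce to kg·s⁻² except (2), which is kg·s⁻³·K⁻¹.

(2)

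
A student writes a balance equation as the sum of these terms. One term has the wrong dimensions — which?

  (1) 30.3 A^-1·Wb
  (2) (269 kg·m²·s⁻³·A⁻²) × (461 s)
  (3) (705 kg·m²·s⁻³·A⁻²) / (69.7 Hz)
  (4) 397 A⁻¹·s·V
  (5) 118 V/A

Work out the base dimensions of each:
  (1) Wb·A⁻¹ = V·s·A⁻¹ = kg·m²·s⁻²·A⁻²
  (2) [kg·m²·s⁻³·A⁻²] · [s] = kg·m²·s⁻²·A⁻²
  (3) [kg·m²·s⁻³·A⁻²] / [s⁻¹] = kg·m²·s⁻²·A⁻²
  (4) V·s·A⁻¹ = J·C⁻¹·s·A⁻¹ = kg·m²·s⁻²·A⁻²
  (5) V·A⁻¹ = J·C⁻¹·A⁻¹ = kg·m²·s⁻³·A⁻²
All reduce to kg·m²·s⁻²·A⁻² except (5), which is kg·m²·s⁻³·A⁻².

(5)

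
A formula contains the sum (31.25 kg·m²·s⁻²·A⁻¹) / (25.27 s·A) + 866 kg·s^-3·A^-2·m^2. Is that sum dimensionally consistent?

Yes

Expand each in SI base units:
  (31.25 kg·m²·s⁻²·A⁻¹) / (25.27 s·A):  [kg·m²·s⁻²·A⁻¹] / [s·A] = kg·m²·s⁻³·A⁻²
  866 kg·s^-3·A^-2·m^2:  kg·m²·s⁻³·A⁻²
Both are kg·m²·s⁻³·A⁻², so they have the same dimensions and can be added.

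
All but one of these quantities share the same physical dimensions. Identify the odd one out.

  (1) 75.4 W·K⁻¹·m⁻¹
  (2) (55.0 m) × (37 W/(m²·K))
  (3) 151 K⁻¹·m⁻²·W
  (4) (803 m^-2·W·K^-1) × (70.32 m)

In SI base units:
  (1) W·m⁻¹·K⁻¹ = J·s⁻¹·m⁻¹·K⁻¹ = kg·m·s⁻³·K⁻¹
  (2) [m] · [kg·s⁻³·K⁻¹] = kg·m·s⁻³·K⁻¹
  (3) W·m⁻²·K⁻¹ = J·s⁻¹·m⁻²·K⁻¹ = kg·s⁻³·K⁻¹
  (4) [kg·s⁻³·K⁻¹] · [m] = kg·m·s⁻³·K⁻¹
All reduce to kg·m·s⁻³·K⁻¹ except (3), which is kg·s⁻³·K⁻¹.

(3)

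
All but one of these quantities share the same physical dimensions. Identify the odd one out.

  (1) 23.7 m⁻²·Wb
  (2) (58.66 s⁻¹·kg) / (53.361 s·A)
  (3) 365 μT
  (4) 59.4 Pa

Dimensions:
  (1) Wb·m⁻² = V·s·m⁻² = kg·s⁻²·A⁻¹
  (2) [kg·s⁻¹] / [s·A] = kg·s⁻²·A⁻¹
  (3) T = Wb·m⁻² = kg·s⁻²·A⁻¹
  (4) Pa = N·m⁻² = kg·m⁻¹·s⁻²
All reduce to kg·s⁻²·A⁻¹ except (4), which is kg·m⁻¹·s⁻².

(4)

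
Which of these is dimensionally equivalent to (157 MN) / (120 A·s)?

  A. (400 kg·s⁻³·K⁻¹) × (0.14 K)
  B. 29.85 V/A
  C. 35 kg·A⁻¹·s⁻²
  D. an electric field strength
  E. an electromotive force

D.

Reference: [kg·m·s⁻²] / [s·A] = kg·m·s⁻³·A⁻¹.
Each option:
  A. [kg·s⁻³·K⁻¹] · [K] = kg·s⁻³
  B. V·A⁻¹ = J·C⁻¹·A⁻¹ = kg·m²·s⁻³·A⁻²
  C. kg·s⁻²·A⁻¹
  D. [electric field strength] = kg·m·s⁻³·A⁻¹  ← same
  E. [electromotive force] = kg·m²·s⁻³·A⁻¹
Only D. matches kg·m·s⁻³·A⁻¹.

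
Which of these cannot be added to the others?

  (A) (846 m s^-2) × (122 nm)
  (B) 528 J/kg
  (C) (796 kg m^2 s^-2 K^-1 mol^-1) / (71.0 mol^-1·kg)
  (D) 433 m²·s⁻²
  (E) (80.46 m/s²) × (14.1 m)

(C)

In SI base units:
  (A) [m·s⁻²] · [m] = m²·s⁻²
  (B) J·kg⁻¹ = N·m·kg⁻¹ = m²·s⁻²
  (C) [kg·m²·s⁻²·K⁻¹·mol⁻¹] / [kg·mol⁻¹] = m²·s⁻²·K⁻¹
  (D) m²·s⁻²
  (E) [m·s⁻²] · [m] = m²·s⁻²
All reduce to m²·s⁻² except (C), which is m²·s⁻²·K⁻¹.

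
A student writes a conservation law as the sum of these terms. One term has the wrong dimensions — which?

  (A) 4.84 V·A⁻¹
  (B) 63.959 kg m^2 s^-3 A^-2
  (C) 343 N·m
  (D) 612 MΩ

(C)

Reduce each to base SI dimensions:
  (A) V·A⁻¹ = J·C⁻¹·A⁻¹ = kg·m²·s⁻³·A⁻²
  (B) kg·m²·s⁻³·A⁻²
  (C) N·m = kg·m·s⁻²·m = kg·m²·s⁻²
  (D) Ω = V·A⁻¹ = kg·m²·s⁻³·A⁻²
All reduce to kg·m²·s⁻³·A⁻² except (C), which is kg·m²·s⁻².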